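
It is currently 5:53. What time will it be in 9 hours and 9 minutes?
Starting time: 5:53
Adding 9 minutes to 53 minutes: 53 + 9 = 62 minutes = 1 hour and 2 minutes
Adding 9 hours: 5 + 9 + 1 (carry) = 15 - 12 = 3
Final time: 3:02

Final answer: 3:02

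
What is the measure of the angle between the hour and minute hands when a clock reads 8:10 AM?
Hour hand position: 8 x 30 + 10 x 0.5 = 245 degrees
Minute hand position: 10 x 6 = 60 degrees
Difference: |245 - 60| = 185 degrees
Since 185 > 180, the smaller angle is 360 - 185 = 175 degrees

Final answer: 175 degrees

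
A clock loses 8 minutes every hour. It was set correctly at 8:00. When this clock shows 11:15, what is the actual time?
For every 60 true minutes, the faulty clock advances 52 minutes, so 1 faulty-clock minute corresponds to 60/52 true minutes.
From 8:00 to 11:15 on the faulty dial is 195 minutes.
True elapsed: 195 x 60/52 = 225 minutes = 3 hours and 45 minutes.
True time: 8:00 + 3 hours and 45 minutes = 11:45.

Final answer: 11:45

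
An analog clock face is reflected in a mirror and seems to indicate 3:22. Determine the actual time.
Reflection across the vertical (12-6) axis maps a hand at angle A degrees to (360 - A) degrees, which sends a reading of T minutes past 12:00 to (720 - T) minutes past 12:00.
Mirror reads 3:22 = 202 minutes past 12:00.
Actual time: (720 - 202) mod 720 = 518 minutes = 8:38.

Final answer: 8:38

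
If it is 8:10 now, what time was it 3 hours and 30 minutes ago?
Starting time: 8:10 = 490 total minutes past 12:00
Subtracting: 3 hours and 30 minutes = 210 minutes
490 - 210 = 280 minutes
= 4 hours and 40 minutes past 12:00 = 4:40

Final answer: 4:40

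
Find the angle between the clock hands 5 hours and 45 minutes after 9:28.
First find the time 5 hours and 45 minutes after 9:28.
Total minutes: 9 x 60 + 28 + 5 x 60 + 45 = 913.
913 mod 720 = 193 minutes = 3:13.
Now compute the angle at 3:13:
Hour hand: 3 x 30 + 13 x 0.5 = 96.5 degrees
Minute hand: 13 x 6 = 78 degrees
Difference: |96.5 - 78| = 18.5 degrees
The angle is 18.5 degrees

Final answer: 18.5 degrees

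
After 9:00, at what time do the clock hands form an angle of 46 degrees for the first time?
At t minutes past 9:00, the hour hand is at 30 x 9 + 0.5t degrees and the minute hand is at 6t degrees.
The smaller angle between them is 46 degrees when |30H - 5.5t| = 46 or |30H - 5.5t| = 314.
With H = 9, solve 30 x 9 - 5.5t = +/- target for each target:
  t = (30 x 9 - 46) / 5.5 = 40.73
  t = (30 x 9 + 46) / 5.5 = 57.45
  t = (30 x 9 - 314) / 5.5 = -8 (outside (0, 60))
  t = (30 x 9 + 314) / 5.5 = 106.18 (outside (0, 60))
Valid solutions in (0, 60): {40.73, 57.45} minutes.
The first occurrence is t = 40.73 minutes.
The hands form a 46-degree angle at 40.73 minutes past 9:00.

Final answer: 40.73 minutes past 9:00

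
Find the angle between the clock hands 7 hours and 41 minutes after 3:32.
First find the time 7 hours and 41 minutes after 3:32.
Total minutes: 3 x 60 + 32 + 7 x 60 + 41 = 673.
673 mod 720 = 673 minutes = 11:13.
Now compute the angle at 11:13:
Hour hand: 11 x 30 + 13 x 0.5 = 336.5 degrees
Minute hand: 13 x 6 = 78 degrees
Difference: |336.5 - 78| = 258.5 degrees
Smaller angle: 360 - 258.5 = 101.5 degrees

Final answer: 101.5 degrees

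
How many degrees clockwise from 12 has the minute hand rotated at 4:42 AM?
The minute hand moves 6 degrees per minute.
At 4:42: 42 x 6 = 252 degrees

Final answer: 252 degrees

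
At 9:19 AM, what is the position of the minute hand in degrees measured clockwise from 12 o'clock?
The minute hand moves 6 degrees per minute.
At 9:19: 19 x 6 = 114 degrees

Final answer: 114 degrees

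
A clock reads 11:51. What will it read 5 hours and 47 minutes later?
Starting time: 11:51
Adding 47 minutes to 51 minutes: 51 + 47 = 98 minutes = 1 hour and 38 minutes
Adding 5 hours: 11 + 5 + 1 (carry) = 17 - 12 = 5
Final time: 5:38

Final answer: 5:38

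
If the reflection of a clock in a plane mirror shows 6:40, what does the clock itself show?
Reflection across the vertical (12-6) axis maps a hand at angle A degrees to (360 - A) degrees, which sends a reading of T minutes past 12:00 to (720 - T) minutes past 12:00.
Mirror reads 6:40 = 400 minutes past 12:00.
Actual time: (720 - 400) mod 720 = 320 minutes = 5:20.

Final answer: 5:20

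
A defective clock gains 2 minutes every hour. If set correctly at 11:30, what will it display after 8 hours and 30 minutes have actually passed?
For every 60 true minutes, the faulty clock advances 60 + 2 = 62 minutes.
True elapsed: 8 hours and 30 minutes = 510 minutes.
Faulty clock advances: 510 x 62/60 = 527 minutes (drift: 17 minutes ahead).
Shown time: 11:30 + 527 minutes = 8:17.

Final answer: 8:17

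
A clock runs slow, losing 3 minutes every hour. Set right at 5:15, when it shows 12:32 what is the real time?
For every 60 true minutes, the faulty clock advances 57 minutes, so 1 faulty-clock minute corresponds to 60/57 true minutes.
From 5:15 to 12:32 on the faulty dial is 437 minutes.
True elapsed: 437 x 60/57 = 460 minutes = 7 hours and 40 minutes.
True time: 5:15 + 7 hours and 40 minutes = 12:55.

Final answer: 12:55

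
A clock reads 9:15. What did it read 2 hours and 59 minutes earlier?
Starting time: 9:15 = 555 total minutes past 12:00
Subtracting: 2 hours and 59 minutes = 179 minutes
555 - 179 = 376 minutes
= 6 hours and 16 minutes past 12:00 = 6:16

Final answer: 6:16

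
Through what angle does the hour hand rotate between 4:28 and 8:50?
The hour hand moves 0.5 degrees per minute.
Time elapsed: 8:50 - 4:28 = 262 minutes
Angular displacement: 262 x 0.5 = 131 degrees

Final answer: 131 degrees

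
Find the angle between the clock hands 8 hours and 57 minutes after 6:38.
First find the time 8 hours and 57 minutes after 6:38.
Total minutes: 6 x 60 + 38 + 8 x 60 + 57 = 935.
935 mod 720 = 215 minutes = 3:35.
Now compute the angle at 3:35:
Hour hand: 3 x 30 + 35 x 0.5 = 107.5 degrees
Minute hand: 35 x 6 = 210 degrees
Difference: |107.5 - 210| = 102.5 degrees
The angle is 102.5 degrees

Final answer: 102.5 degrees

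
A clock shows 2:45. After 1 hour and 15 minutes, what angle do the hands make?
First find the time 1 hour and 15 minutes after 2:45.
Total minutes: 2 x 60 + 45 + 1 x 60 + 15 = 240.
240 mod 720 = 240 minutes = 4:00.
Now compute the angle at 4:00:
Hour hand: 4 x 30 + 0 x 0.5 = 120 degrees
Minute hand: 0 x 6 = 0 degrees
Difference: |120 - 0| = 120 degrees
The angle is 120 degrees

Final answer: 120 degrees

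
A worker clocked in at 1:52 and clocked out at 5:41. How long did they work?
From 1:52 to 5:41:
(5 x 60 + 41) - (1 x 60 + 52) = 341 - 112 = 229 minutes
= 3 hours and 49 minutes

Final answer: 3 hours and 49 minutes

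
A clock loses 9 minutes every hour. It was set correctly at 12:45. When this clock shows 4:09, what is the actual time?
For every 60 true minutes, the faulty clock advances 51 minutes, so 1 faulty-clock minute corresponds to 60/51 true minutes.
From 12:45 to 4:09 on the faulty dial is 204 minutes.
True elapsed: 204 x 60/51 = 240 minutes = 4 hours.
True time: 12:45 + 4 hours = 4:45.

Final answer: 4:45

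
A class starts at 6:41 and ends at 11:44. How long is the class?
From 6:41 to 11:44:
(11 x 60 + 44) - (6 x 60 + 41) = 704 - 401 = 303 minutes
= 5 hours and 3 minutes

Final answer: 5 hours and 3 minutes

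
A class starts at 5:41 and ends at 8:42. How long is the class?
From 5:41 to 8:42:
(8 x 60 + 42) - (5 x 60 + 41) = 522 - 341 = 181 minutes
= 3 hours and 1 minute

Final answer: 3 hours and 1 minute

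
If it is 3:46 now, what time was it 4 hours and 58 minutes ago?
Starting time: 3:46 = 226 total minutes past 12:00
Subtracting: 4 hours and 58 minutes = 298 minutes
226 - 298 = -72 (negative, add 12 hours = 720) = 648 minutes
= 10 hours and 48 minutes past 12:00 = 10:48

Final answer: 10:48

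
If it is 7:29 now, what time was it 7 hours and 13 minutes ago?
Starting time: 7:29 = 449 total minutes past 12:00
Subtracting: 7 hours and 13 minutes = 433 minutes
449 - 433 = 16 minutes
= 16 minutes past 12:00 = 12:16

Final answer: 12:16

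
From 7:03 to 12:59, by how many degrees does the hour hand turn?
The hour hand moves 0.5 degrees per minute.
Time elapsed: 12:59 - 7:03 = 356 minutes
Angular displacement: 356 x 0.5 = 178 degrees

Final answer: 178 degrees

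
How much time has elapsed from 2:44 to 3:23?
From 2:44 to 3:23:
(3 x 60 + 23) - (2 x 60 + 44) = 203 - 164 = 39 minutes
= 39 minutes

Final answer: 39 minutes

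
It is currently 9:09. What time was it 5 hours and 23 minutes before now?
Starting time: 9:09 = 549 total minutes past 12:00
Subtracting: 5 hours and 23 minutes = 323 minutes
549 - 323 = 226 minutes
= 3 hours and 46 minutes past 12:00 = 3:46

Final answer: 3:46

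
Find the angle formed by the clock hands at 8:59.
Hour hand position: 8 x 30 + 59 x 0.5 = 269.5 degrees
Minute hand position: 59 x 6 = 354 degrees
Difference: |269.5 - 354| = 84.5 degrees
The angle between the hands is 84.5 degrees

Final answer: 84.5 degrees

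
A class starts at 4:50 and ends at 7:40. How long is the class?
From 4:50 to 7:40:
(7 x 60 + 40) - (4 x 60 + 50) = 460 - 290 = 170 minutes
= 2 hours and 50 minutes

Final answer: 2 hours and 50 minutes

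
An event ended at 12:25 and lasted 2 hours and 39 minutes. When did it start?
Starting time: 12:25 = 25 total minutes past 12:00
Subtracting: 2 hours and 39 minutes = 159 minutes
25 - 159 = -134 (negative, add 12 hours = 720) = 586 minutes
= 9 hours and 46 minutes past 12:00 = 9:46

Final answer: 9:46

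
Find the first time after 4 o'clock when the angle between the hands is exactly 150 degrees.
At t minutes past 4:00, the hour hand is at 30 x 4 + 0.5t degrees and the minute hand is at 6t degrees.
The smaller angle between them is 150 degrees when |30H - 5.5t| = 150 or |30H - 5.5t| = 210.
With H = 4, solve 30 x 4 - 5.5t = +/- target for each target:
  t = (30 x 4 - 150) / 5.5 = -5.45 (outside (0, 60))
  t = (30 x 4 + 150) / 5.5 = 49.09
  t = (30 x 4 - 210) / 5.5 = -16.36 (outside (0, 60))
  t = (30 x 4 + 210) / 5.5 = 60 (outside (0, 60))
Valid solutions in (0, 60): {49.09} minutes.
The first occurrence is t = 49.09 minutes.
The hands form a 150-degree angle at 49.09 minutes past 4:00.

Final answer: 49.09 minutes past 4:00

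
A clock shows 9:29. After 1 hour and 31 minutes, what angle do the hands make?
First find the time 1 hour and 31 minutes after 9:29.
Total minutes: 9 x 60 + 29 + 1 x 60 + 31 = 660.
660 mod 720 = 660 minutes = 11:00.
Now compute the angle at 11:00:
Hour hand: 11 x 30 + 0 x 0.5 = 330 degrees
Minute hand: 0 x 6 = 0 degrees
Difference: |330 - 0| = 330 degrees
Smaller angle: 360 - 330 = 30 degrees

Final answer: 30 degrees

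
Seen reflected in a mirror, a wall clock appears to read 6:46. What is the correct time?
Reflection across the vertical (12-6) axis maps a hand at angle A degrees to (360 - A) degrees, which sends a reading of T minutes past 12:00 to (720 - T) minutes past 12:00.
Mirror reads 6:46 = 406 minutes past 12:00.
Actual time: (720 - 406) mod 720 = 314 minutes = 5:14.

Final answer: 5:14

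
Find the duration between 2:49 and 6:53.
From 2:49 to 6:53:
(6 x 60 + 53) - (2 x 60 + 49) = 413 - 169 = 244 minutes
= 4 hours and 4 minutes

Final answer: 4 hours and 4 minutes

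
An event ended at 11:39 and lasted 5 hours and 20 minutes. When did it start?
Starting time: 11:39 = 699 total minutes past 12:00
Subtracting: 5 hours and 20 minutes = 320 minutes
699 - 320 = 379 minutes
= 6 hours and 19 minutes past 12:00 = 6:19

Final answer: 6:19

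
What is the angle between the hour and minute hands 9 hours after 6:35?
First find the time 9 hours after 6:35.
Total minutes: 6 x 60 + 35 + 9 x 60 + 0 = 935.
935 mod 720 = 215 minutes = 3:35.
Now compute the angle at 3:35:
Hour hand: 3 x 30 + 35 x 0.5 = 107.5 degrees
Minute hand: 35 x 6 = 210 degrees
Difference: |107.5 - 210| = 102.5 degrees
The angle is 102.5 degrees

Final answer: 102.5 degrees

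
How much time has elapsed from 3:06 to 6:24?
From 3:06 to 6:24:
(6 x 60 + 24) - (3 x 60 + 6) = 384 - 186 = 198 minutes
= 3 hours and 18 minutes

Final answer: 3 hours and 18 minutes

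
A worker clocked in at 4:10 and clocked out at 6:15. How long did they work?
From 4:10 to 6:15:
(6 x 60 + 15) - (4 x 60 + 10) = 375 - 250 = 125 minutes
= 2 hours and 5 minutes

Final answer: 2 hours and 5 minutes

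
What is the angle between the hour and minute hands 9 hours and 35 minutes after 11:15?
First find the time 9 hours and 35 minutes after 11:15.
Total minutes: 11 x 60 + 15 + 9 x 60 + 35 = 1250.
1250 mod 720 = 530 minutes = 8:50.
Now compute the angle at 8:50:
Hour hand: 8 x 30 + 50 x 0.5 = 265 degrees
Minute hand: 50 x 6 = 300 degrees
Difference: |265 - 300| = 35 degrees
The angle is 35 degrees

Final answer: 35 degrees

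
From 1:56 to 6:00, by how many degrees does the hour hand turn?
The hour hand moves 0.5 degrees per minute.
Time elapsed: 6:00 - 1:56 = 244 minutes
Angular displacement: 244 x 0.5 = 122 degrees

Final answer: 122 degrees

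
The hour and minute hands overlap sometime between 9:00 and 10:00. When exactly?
The minute hand gains 5.5 degrees per minute on the hour hand.
At 9:00, the hour hand is at 270 degrees and the minute hand is at 0 degrees.
The gap is 270 degrees. Time to close: 270/5.5 = 60 x 9/11 = 49.09 minutes.
The hands overlap at 49.09 minutes past 9:00.

Final answer: 49.09 minutes past 9:00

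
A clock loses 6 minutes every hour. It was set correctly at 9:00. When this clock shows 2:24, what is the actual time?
For every 60 true minutes, the faulty clock advances 54 minutes, so 1 faulty-clock minute corresponds to 60/54 true minutes.
From 9:00 to 2:24 on the faulty dial is 324 minutes.
True elapsed: 324 x 60/54 = 360 minutes = 6 hours.
True time: 9:00 + 6 hours = 3:00.

Final answer: 3:00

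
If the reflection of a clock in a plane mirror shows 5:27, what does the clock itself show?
Reflection across the vertical (12-6) axis maps a hand at angle A degrees to (360 - A) degrees, which sends a reading of T minutes past 12:00 to (720 - T) minutes past 12:00.
Mirror reads 5:27 = 327 minutes past 12:00.
Actual time: (720 - 327) mod 720 = 393 minutes = 6:33.

Final answer: 6:33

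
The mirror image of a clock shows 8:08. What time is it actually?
Reflection across the vertical (12-6) axis maps a hand at angle A degrees to (360 - A) degrees, which sends a reading of T minutes past 12:00 to (720 - T) minutes past 12:00.
Mirror reads 8:08 = 488 minutes past 12:00.
Actual time: (720 - 488) mod 720 = 232 minutes = 3:52.

Final answer: 3:52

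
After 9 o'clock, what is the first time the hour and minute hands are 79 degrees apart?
At t minutes past 9:00, the hour hand is at 30 x 9 + 0.5t degrees and the minute hand is at 6t degrees.
The smaller angle between them is 79 degrees when |30H - 5.5t| = 79 or |30H - 5.5t| = 281.
With H = 9, solve 30 x 9 - 5.5t = +/- target for each target:
  t = (30 x 9 - 79) / 5.5 = 34.73
  t = (30 x 9 + 79) / 5.5 = 63.45 (outside (0, 60))
  t = (30 x 9 - 281) / 5.5 = -2 (outside (0, 60))
  t = (30 x 9 + 281) / 5.5 = 100.18 (outside (0, 60))
Valid solutions in (0, 60): {34.73} minutes.
The first occurrence is t = 34.73 minutes.
The hands form a 79-degree angle at 34.73 minutes past 9:00.

Final answer: 34.73 minutes past 9:00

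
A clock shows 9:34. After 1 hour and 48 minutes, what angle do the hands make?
First find the time 1 hour and 48 minutes after 9:34.
Total minutes: 9 x 60 + 34 + 1 x 60 + 48 = 682.
682 mod 720 = 682 minutes = 11:22.
Now compute the angle at 11:22:
Hour hand: 11 x 30 + 22 x 0.5 = 341 degrees
Minute hand: 22 x 6 = 132 degrees
Difference: |341 - 132| = 209 degrees
Smaller angle: 360 - 209 = 151 degrees

Final answer: 151 degrees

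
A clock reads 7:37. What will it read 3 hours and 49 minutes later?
Starting time: 7:37
Adding 49 minutes to 37 minutes: 37 + 49 = 86 minutes = 1 hour and 26 minutes
Adding 3 hours: 7 + 3 + 1 (carry) = 11
Final time: 11:26

Final answer: 11:26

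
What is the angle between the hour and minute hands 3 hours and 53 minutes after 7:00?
First find the time 3 hours and 53 minutes after 7:00.
Total minutes: 7 x 60 + 0 + 3 x 60 + 53 = 653.
653 mod 720 = 653 minutes = 10:53.
Now compute the angle at 10:53:
Hour hand: 10 x 30 + 53 x 0.5 = 326.5 degrees
Minute hand: 53 x 6 = 318 degrees
Difference: |326.5 - 318| = 8.5 degrees
The angle is 8.5 degrees

Final answer: 8.5 degrees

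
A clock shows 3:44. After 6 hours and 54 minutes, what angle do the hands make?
First find the time 6 hours and 54 minutes after 3:44.
Total minutes: 3 x 60 + 44 + 6 x 60 + 54 = 638.
638 mod 720 = 638 minutes = 10:38.
Now compute the angle at 10:38:
Hour hand: 10 x 30 + 38 x 0.5 = 319 degrees
Minute hand: 38 x 6 = 228 degrees
Difference: |319 - 228| = 91 degrees
The angle is 91 degrees

Final answer: 91 degrees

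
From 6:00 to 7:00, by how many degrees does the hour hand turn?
The hour hand moves 0.5 degrees per minute.
Time elapsed: 7:00 - 6:00 = 60 minutes
Angular displacement: 60 x 0.5 = 30 degrees

Final answer: 30 degrees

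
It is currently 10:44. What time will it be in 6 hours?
Starting time: 10:44
Adding 0 minutes to 44 minutes: 44 + 0 = 44 minutes
Adding 6 hours: 10 + 6 = 16 - 12 = 4
Final time: 4:44

Final answer: 4:44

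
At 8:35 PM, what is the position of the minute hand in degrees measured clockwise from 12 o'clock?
The minute hand moves 6 degrees per minute.
At 8:35: 35 x 6 = 210 degrees

Final answer: 210 degrees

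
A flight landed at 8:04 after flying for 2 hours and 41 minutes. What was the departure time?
Starting time: 8:04 = 484 total minutes past 12:00
Subtracting: 2 hours and 41 minutes = 161 minutes
484 - 161 = 323 minutes
= 5 hours and 23 minutes past 12:00 = 5:23

Final answer: 5:23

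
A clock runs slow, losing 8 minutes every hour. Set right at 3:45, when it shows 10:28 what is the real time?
For every 60 true minutes, the faulty clock advances 52 minutes, so 1 faulty-clock minute corresponds to 60/52 true minutes.
From 3:45 to 10:28 on the faulty dial is 403 minutes.
True elapsed: 403 x 60/52 = 465 minutes = 7 hours and 45 minutes.
True time: 3:45 + 7 hours and 45 minutes = 11:30.

Final answer: 11:30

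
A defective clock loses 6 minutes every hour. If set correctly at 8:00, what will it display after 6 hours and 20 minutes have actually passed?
For every 60 true minutes, the faulty clock advances 60 - 6 = 54 minutes.
True elapsed: 6 hours and 20 minutes = 380 minutes.
Faulty clock advances: 380 x 54/60 = 342 minutes (drift: 38 minutes behind).
Shown time: 8:00 + 342 minutes = 1:42.

Final answer: 1:42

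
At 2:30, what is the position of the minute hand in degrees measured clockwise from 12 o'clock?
The minute hand moves 6 degrees per minute.
At 2:30: 30 x 6 = 180 degrees

Final answer: 180 degrees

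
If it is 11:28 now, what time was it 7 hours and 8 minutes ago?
Starting time: 11:28 = 688 total minutes past 12:00
Subtracting: 7 hours and 8 minutes = 428 minutes
688 - 428 = 260 minutes
= 4 hours and 20 minutes past 12:00 = 4:20

Final answer: 4:20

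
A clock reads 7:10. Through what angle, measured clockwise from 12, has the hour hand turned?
The hour hand moves 30 degrees per hour and 0.5 degrees per minute.
At 7:10: (7) x 30 + 10 x 0.5 = 210 + 5 = 215 degrees

Final answer: 215 degrees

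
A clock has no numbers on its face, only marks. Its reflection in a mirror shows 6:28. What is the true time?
Reflection across the vertical (12-6) axis maps a hand at angle A degrees to (360 - A) degrees, which sends a reading of T minutes past 12:00 to (720 - T) minutes past 12:00.
Mirror reads 6:28 = 388 minutes past 12:00.
Actual time: (720 - 388) mod 720 = 332 minutes = 5:32.

Final answer: 5:32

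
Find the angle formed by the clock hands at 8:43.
Hour hand position: 8 x 30 + 43 x 0.5 = 261.5 degrees
Minute hand position: 43 x 6 = 258 degrees
Difference: |261.5 - 258| = 3.5 degrees
The angle between the hands is 3.5 degrees

Final answer: 3.5 degrees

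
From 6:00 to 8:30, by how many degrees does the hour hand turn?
The hour hand moves 0.5 degrees per minute.
Time elapsed: 8:30 - 6:00 = 150 minutes
Angular displacement: 150 x 0.5 = 75 degrees

Final answer: 75 degrees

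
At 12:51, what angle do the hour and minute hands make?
Hour hand position: 0 x 30 + 51 x 0.5 = 25.5 degrees
Minute hand position: 51 x 6 = 306 degrees
Difference: |25.5 - 306| = 280.5 degrees
Since 280.5 > 180, the smaller angle is 360 - 280.5 = 79.5 degrees

Final answer: 79.5 degrees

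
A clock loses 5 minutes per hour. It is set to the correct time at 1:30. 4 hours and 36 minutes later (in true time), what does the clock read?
For every 60 true minutes, the faulty clock advances 60 - 5 = 55 minutes.
True elapsed: 4 hours and 36 minutes = 276 minutes.
Faulty clock advances: 276 x 55/60 = 253 minutes (drift: 23 minutes behind).
Shown time: 1:30 + 253 minutes = 5:43.

Final answer: 5:43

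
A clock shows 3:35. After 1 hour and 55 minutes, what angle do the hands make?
First find the time 1 hour and 55 minutes after 3:35.
Total minutes: 3 x 60 + 35 + 1 x 60 + 55 = 330.
330 mod 720 = 330 minutes = 5:30.
Now compute the angle at 5:30:
Hour hand: 5 x 30 + 30 x 0.5 = 165 degrees
Minute hand: 30 x 6 = 180 degrees
Difference: |165 - 180| = 15 degrees
The angle is 15 degrees

Final answer: 15 degrees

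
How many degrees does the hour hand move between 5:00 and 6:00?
The hour hand moves 0.5 degrees per minute.
Time elapsed: 6:00 - 5:00 = 60 minutes
Angular displacement: 60 x 0.5 = 30 degrees

Final answer: 30 degrees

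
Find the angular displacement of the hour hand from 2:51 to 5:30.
The hour hand moves 0.5 degrees per minute.
Time elapsed: 5:30 - 2:51 = 159 minutes
Angular displacement: 159 x 0.5 = 79.5 degrees

Final answer: 79.5 degrees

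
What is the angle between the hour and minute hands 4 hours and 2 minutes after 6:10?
First find the time 4 hours and 2 minutes after 6:10.
Total minutes: 6 x 60 + 10 + 4 x 60 + 2 = 612.
612 mod 720 = 612 minutes = 10:12.
Now compute the angle at 10:12:
Hour hand: 10 x 30 + 12 x 0.5 = 306 degrees
Minute hand: 12 x 6 = 72 degrees
Difference: |306 - 72| = 234 degrees
Smaller angle: 360 - 234 = 126 degrees

Final answer: 126 degrees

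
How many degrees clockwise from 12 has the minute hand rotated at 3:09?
The minute hand moves 6 degrees per minute.
At 3:09: 9 x 6 = 54 degrees

Final answer: 54 degrees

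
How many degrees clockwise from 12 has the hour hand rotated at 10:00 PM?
The hour hand moves 30 degrees per hour and 0.5 degrees per minute.
At 10:00: (10) x 30 + 0 x 0.5 = 300 + 0 = 300 degrees

Final answer: 300 degrees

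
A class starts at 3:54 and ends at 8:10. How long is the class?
From 3:54 to 8:10:
(8 x 60 + 10) - (3 x 60 + 54) = 490 - 234 = 256 minutes
= 4 hours and 16 minutes

Final answer: 4 hours and 16 minutes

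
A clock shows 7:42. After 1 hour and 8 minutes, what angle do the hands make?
First find the time 1 hour and 8 minutes after 7:42.
Total minutes: 7 x 60 + 42 + 1 x 60 + 8 = 530.
530 mod 720 = 530 minutes = 8:50.
Now compute the angle at 8:50:
Hour hand: 8 x 30 + 50 x 0.5 = 265 degrees
Minute hand: 50 x 6 = 300 degrees
Difference: |265 - 300| = 35 degrees
The angle is 35 degrees

Final answer: 35 degrees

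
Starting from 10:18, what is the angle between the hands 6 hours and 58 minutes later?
First find the time 6 hours and 58 minutes after 10:18.
Total minutes: 10 x 60 + 18 + 6 x 60 + 58 = 1036.
1036 mod 720 = 316 minutes = 5:16.
Now compute the angle at 5:16:
Hour hand: 5 x 30 + 16 x 0.5 = 158 degrees
Minute hand: 16 x 6 = 96 degrees
Difference: |158 - 96| = 62 degrees
The angle is 62 degrees

Final answer: 62 degrees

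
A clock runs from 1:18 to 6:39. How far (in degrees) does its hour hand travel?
The hour hand moves 0.5 degrees per minute.
Time elapsed: 6:39 - 1:18 = 321 minutes
Angular displacement: 321 x 0.5 = 160.5 degrees

Final answer: 160.5 degrees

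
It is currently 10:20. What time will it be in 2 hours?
Starting time: 10:20
Adding 0 minutes to 20 minutes: 20 + 0 = 20 minutes
Adding 2 hours: 10 + 2 = 12
Final time: 12:20

Final answer: 12:20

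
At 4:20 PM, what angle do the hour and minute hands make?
Hour hand position: 4 x 30 + 20 x 0.5 = 130 degrees
Minute hand position: 20 x 6 = 120 degrees
Difference: |130 - 120| = 10 degrees
The angle between the hands is 10 degrees

Final answer: 10 degrees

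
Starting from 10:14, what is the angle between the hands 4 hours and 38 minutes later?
First find the time 4 hours and 38 minutes after 10:14.
Total minutes: 10 x 60 + 14 + 4 x 60 + 38 = 892.
892 mod 720 = 172 minutes = 2:52.
Now compute the angle at 2:52:
Hour hand: 2 x 30 + 52 x 0.5 = 86 degrees
Minute hand: 52 x 6 = 312 degrees
Difference: |86 - 312| = 226 degrees
Smaller angle: 360 - 226 = 134 degrees

Final answer: 134 degrees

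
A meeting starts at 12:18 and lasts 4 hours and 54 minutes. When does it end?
Starting time: 12:18
Adding 54 minutes to 18 minutes: 18 + 54 = 72 minutes = 1 hour and 12 minutes
Adding 4 hours: 12 + 4 + 1 (carry) = 17 - 12 = 5
Final time: 5:12

Final answer: 5:12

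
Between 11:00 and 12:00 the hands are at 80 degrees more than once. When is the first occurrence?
At t minutes past 11:00, the hour hand is at 30 x 11 + 0.5t degrees and the minute hand is at 6t degrees.
The smaller angle between them is 80 degrees when |30H - 5.5t| = 80 or |30H - 5.5t| = 280.
With H = 11, solve 30 x 11 - 5.5t = +/- target for each target:
  t = (30 x 11 - 80) / 5.5 = 45.45
  t = (30 x 11 + 80) / 5.5 = 74.55 (outside (0, 60))
  t = (30 x 11 - 280) / 5.5 = 9.09
  t = (30 x 11 + 280) / 5.5 = 110.91 (outside (0, 60))
Valid solutions in (0, 60): {9.09, 45.45} minutes.
The first occurrence is t = 9.09 minutes.
The hands form a 80-degree angle at 9.09 minutes past 11:00.

Final answer: 9.09 minutes past 11:00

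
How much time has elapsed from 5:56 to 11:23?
From 5:56 to 11:23:
(11 x 60 + 23) - (5 x 60 + 56) = 683 - 356 = 327 minutes
= 5 hours and 27 minutes

Final answer: 5 hours and 27 minutes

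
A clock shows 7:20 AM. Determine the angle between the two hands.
Hour hand position: 7 x 30 + 20 x 0.5 = 220 degrees
Minute hand position: 20 x 6 = 120 degrees
Difference: |220 - 120| = 100 degrees
The angle between the hands is 100 degrees

Final answer: 100 degrees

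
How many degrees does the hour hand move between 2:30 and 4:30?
The hour hand moves 0.5 degrees per minute.
Time elapsed: 4:30 - 2:30 = 120 minutes
Angular displacement: 120 x 0.5 = 60 degrees

Final answer: 60 degrees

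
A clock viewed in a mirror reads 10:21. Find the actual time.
Reflection across the vertical (12-6) axis maps a hand at angle A degrees to (360 - A) degrees, which sends a reading of T minutes past 12:00 to (720 - T) minutes past 12:00.
Mirror reads 10:21 = 621 minutes past 12:00.
Actual time: (720 - 621) mod 720 = 99 minutes = 1:39.

Final answer: 1:39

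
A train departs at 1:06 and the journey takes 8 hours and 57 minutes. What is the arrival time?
Starting time: 1:06
Adding 57 minutes to 6 minutes: 6 + 57 = 63 minutes = 1 hour and 3 minutes
Adding 8 hours: 1 + 8 + 1 (carry) = 10
Final time: 10:03

Final answer: 10:03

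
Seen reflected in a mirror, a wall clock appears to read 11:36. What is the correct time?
Reflection across the vertical (12-6) axis maps a hand at angle A degrees to (360 - A) degrees, which sends a reading of T minutes past 12:00 to (720 - T) minutes past 12:00.
Mirror reads 11:36 = 696 minutes past 12:00.
Actual time: (720 - 696) mod 720 = 24 minutes = 12:24.

Final answer: 12:24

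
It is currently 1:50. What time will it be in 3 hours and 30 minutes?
Starting time: 1:50
Adding 30 minutes to 50 minutes: 50 + 30 = 80 minutes = 1 hour and 20 minutes
Adding 3 hours: 1 + 3 + 1 (carry) = 5
Final time: 5:20

Final answer: 5:20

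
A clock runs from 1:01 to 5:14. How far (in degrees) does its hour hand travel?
The hour hand moves 0.5 degrees per minute.
Time elapsed: 5:14 - 1:01 = 253 minutes
Angular displacement: 253 x 0.5 = 126.5 degrees

Final answer: 126.5 degrees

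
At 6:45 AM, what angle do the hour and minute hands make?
Hour hand position: 6 x 30 + 45 x 0.5 = 202.5 degrees
Minute hand position: 45 x 6 = 270 degrees
Difference: |202.5 - 270| = 67.5 degrees
The angle between the hands is 67.5 degrees

Final answer: 67.5 degrees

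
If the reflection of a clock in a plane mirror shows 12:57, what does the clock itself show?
Reflection across the vertical (12-6) axis maps a hand at angle A degrees to (360 - A) degrees, which sends a reading of T minutes past 12:00 to (720 - T) minutes past 12:00.
Mirror reads 12:57 = 57 minutes past 12:00.
Actual time: (720 - 57) mod 720 = 663 minutes = 11:03.

Final answer: 11:03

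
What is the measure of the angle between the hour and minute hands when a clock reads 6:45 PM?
Hour hand position: 6 x 30 + 45 x 0.5 = 202.5 degrees
Minute hand position: 45 x 6 = 270 degrees
Difference: |202.5 - 270| = 67.5 degrees
The angle between the hands is 67.5 degrees

Final answer: 67.5 degrees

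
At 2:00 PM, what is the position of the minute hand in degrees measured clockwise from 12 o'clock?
The minute hand moves 6 degrees per minute.
At 2:00: 0 x 6 = 0 degrees

Final answer: 0 degrees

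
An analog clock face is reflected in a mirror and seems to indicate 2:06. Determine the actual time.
Reflection across the vertical (12-6) axis maps a hand at angle A degrees to (360 - A) degrees, which sends a reading of T minutes past 12:00 to (720 - T) minutes past 12:00.
Mirror reads 2:06 = 126 minutes past 12:00.
Actual time: (720 - 126) mod 720 = 594 minutes = 9:54.

Final answer: 9:54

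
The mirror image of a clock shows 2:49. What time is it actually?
Reflection across the vertical (12-6) axis maps a hand at angle A degrees to (360 - A) degrees, which sends a reading of T minutes past 12:00 to (720 - T) minutes past 12:00.
Mirror reads 2:49 = 169 minutes past 12:00.
Actual time: (720 - 169) mod 720 = 551 minutes = 9:11.

Final answer: 9:11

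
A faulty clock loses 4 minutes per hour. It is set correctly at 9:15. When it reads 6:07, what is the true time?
For every 60 true minutes, the faulty clock advances 56 minutes, so 1 faulty-clock minute corresponds to 60/56 true minutes.
From 9:15 to 6:07 on the faulty dial is 532 minutes.
True elapsed: 532 x 60/56 = 570 minutes = 9 hours and 30 minutes.
True time: 9:15 + 9 hours and 30 minutes = 6:45.

Final answer: 6:45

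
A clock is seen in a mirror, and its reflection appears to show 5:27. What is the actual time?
Reflection across the vertical (12-6) axis maps a hand at angle A degrees to (360 - A) degrees, which sends a reading of T minutes past 12:00 to (720 - T) minutes past 12:00.
Mirror reads 5:27 = 327 minutes past 12:00.
Actual time: (720 - 327) mod 720 = 393 minutes = 6:33.

Final answer: 6:33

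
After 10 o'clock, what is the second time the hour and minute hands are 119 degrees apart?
At t minutes past 10:00, the hour hand is at 30 x 10 + 0.5t degrees and the minute hand is at 6t degrees.
The smaller angle between them is 119 degrees when |30H - 5.5t| = 119 or |30H - 5.5t| = 241.
With H = 10, solve 30 x 10 - 5.5t = +/- target for each target:
  t = (30 x 10 - 119) / 5.5 = 32.91
  t = (30 x 10 + 119) / 5.5 = 76.18 (outside (0, 60))
  t = (30 x 10 - 241) / 5.5 = 10.73
  t = (30 x 10 + 241) / 5.5 = 98.36 (outside (0, 60))
Valid solutions in (0, 60): {10.73, 32.91} minutes.
The second occurrence is t = 32.91 minutes.
The hands form a 119-degree angle at 32.91 minutes past 10:00.

Final answer: 32.91 minutes past 10:00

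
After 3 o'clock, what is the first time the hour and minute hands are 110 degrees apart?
At t minutes past 3:00, the hour hand is at 30 x 3 + 0.5t degrees and the minute hand is at 6t degrees.
The smaller angle between them is 110 degrees when |30H - 5.5t| = 110 or |30H - 5.5t| = 250.
With H = 3, solve 30 x 3 - 5.5t = +/- target for each target:
  t = (30 x 3 - 110) / 5.5 = -3.64 (outside (0, 60))
  t = (30 x 3 + 110) / 5.5 = 36.36
  t = (30 x 3 - 250) / 5.5 = -29.09 (outside (0, 60))
  t = (30 x 3 + 250) / 5.5 = 61.82 (outside (0, 60))
Valid solutions in (0, 60): {36.36} minutes.
The first occurrence is t = 36.36 minutes.
The hands form a 110-degree angle at 36.36 minutes past 3:00.

Final answer: 36.36 minutes past 3:00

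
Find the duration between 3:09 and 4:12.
From 3:09 to 4:12:
(4 x 60 + 12) - (3 x 60 + 9) = 252 - 189 = 63 minutes
= 1 hour and 3 minutes

Final answer: 1 hour and 3 minutes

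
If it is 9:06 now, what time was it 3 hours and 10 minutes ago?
Starting time: 9:06 = 546 total minutes past 12:00
Subtracting: 3 hours and 10 minutes = 190 minutes
546 - 190 = 356 minutes
= 5 hours and 56 minutes past 12:00 = 5:56

Final answer: 5:56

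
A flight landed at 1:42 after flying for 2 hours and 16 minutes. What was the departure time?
Starting time: 1:42 = 102 total minutes past 12:00
Subtracting: 2 hours and 16 minutes = 136 minutes
102 - 136 = -34 (negative, add 12 hours = 720) = 686 minutes
= 11 hours and 26 minutes past 12:00 = 11:26

Final answer: 11:26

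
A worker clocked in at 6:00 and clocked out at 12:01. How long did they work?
From 6:00 to 12:01:
(12 x 60 + 1) - (6 x 60 + 0) = 721 - 360 = 361 minutes
= 6 hours and 1 minute

Final answer: 6 hours and 1 minute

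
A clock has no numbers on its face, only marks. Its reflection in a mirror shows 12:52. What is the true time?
Reflection across the vertical (12-6) axis maps a hand at angle A degrees to (360 - A) degrees, which sends a reading of T minutes past 12:00 to (720 - T) minutes past 12:00.
Mirror reads 12:52 = 52 minutes past 12:00.
Actual time: (720 - 52) mod 720 = 668 minutes = 11:08.

Final answer: 11:08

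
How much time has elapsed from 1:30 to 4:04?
From 1:30 to 4:04:
(4 x 60 + 4) - (1 x 60 + 30) = 244 - 90 = 154 minutes
= 2 hours and 34 minutes

Final answer: 2 hours and 34 minutes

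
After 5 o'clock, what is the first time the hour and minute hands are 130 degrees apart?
At t minutes past 5:00, the hour hand is at 30 x 5 + 0.5t degrees and the minute hand is at 6t degrees.
The smaller angle between them is 130 degrees when |30H - 5.5t| = 130 or |30H - 5.5t| = 230.
With H = 5, solve 30 x 5 - 5.5t = +/- target for each target:
  t = (30 x 5 - 130) / 5.5 = 3.64
  t = (30 x 5 + 130) / 5.5 = 50.91
  t = (30 x 5 - 230) / 5.5 = -14.55 (outside (0, 60))
  t = (30 x 5 + 230) / 5.5 = 69.09 (outside (0, 60))
Valid solutions in (0, 60): {3.64, 50.91} minutes.
The first occurrence is t = 3.64 minutes.
The hands form a 130-degree angle at 3.64 minutes past 5:00.

Final answer: 3.64 minutes past 5:00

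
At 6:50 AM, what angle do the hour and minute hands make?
Hour hand position: 6 x 30 + 50 x 0.5 = 205 degrees
Minute hand position: 50 x 6 = 300 degrees
Difference: |205 - 300| = 95 degrees
The angle between the hands is 95 degrees

Final answer: 95 degrees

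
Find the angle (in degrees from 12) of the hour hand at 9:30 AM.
The hour hand moves 30 degrees per hour and 0.5 degrees per minute.
At 9:30: (9) x 30 + 30 x 0.5 = 270 + 15 = 285 degrees

Final answer: 285 degrees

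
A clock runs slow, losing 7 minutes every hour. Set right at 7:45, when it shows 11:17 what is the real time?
For every 60 true minutes, the faulty clock advances 53 minutes, so 1 faulty-clock minute corresponds to 60/53 true minutes.
From 7:45 to 11:17 on the faulty dial is 212 minutes.
True elapsed: 212 x 60/53 = 240 minutes = 4 hours.
True time: 7:45 + 4 hours = 11:45.

Final answer: 11:45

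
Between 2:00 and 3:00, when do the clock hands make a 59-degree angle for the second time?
At t minutes past 2:00, the hour hand is at 30 x 2 + 0.5t degrees and the minute hand is at 6t degrees.
The smaller angle between them is 59 degrees when |30H - 5.5t| = 59 or |30H - 5.5t| = 301.
With H = 2, solve 30 x 2 - 5.5t = +/- target for each target:
  t = (30 x 2 - 59) / 5.5 = 0.18
  t = (30 x 2 + 59) / 5.5 = 21.64
  t = (30 x 2 - 301) / 5.5 = -43.82 (outside (0, 60))
  t = (30 x 2 + 301) / 5.5 = 65.64 (outside (0, 60))
Valid solutions in (0, 60): {0.18, 21.64} minutes.
The second occurrence is t = 21.64 minutes.
The hands form a 59-degree angle at 21.64 minutes past 2:00.

Final answer: 21.64 minutes past 2:00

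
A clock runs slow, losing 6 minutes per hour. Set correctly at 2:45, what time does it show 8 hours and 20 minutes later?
For every 60 true minutes, the faulty clock advances 60 - 6 = 54 minutes.
True elapsed: 8 hours and 20 minutes = 500 minutes.
Faulty clock advances: 500 x 54/60 = 450 minutes (drift: 50 minutes behind).
Shown time: 2:45 + 450 minutes = 10:15.

Final answer: 10:15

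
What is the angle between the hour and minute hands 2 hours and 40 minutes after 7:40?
First find the time 2 hours and 40 minutes after 7:40.
Total minutes: 7 x 60 + 40 + 2 x 60 + 40 = 620.
620 mod 720 = 620 minutes = 10:20.
Now compute the angle at 10:20:
Hour hand: 10 x 30 + 20 x 0.5 = 310 degrees
Minute hand: 20 x 6 = 120 degrees
Difference: |310 - 120| = 190 degrees
Smaller angle: 360 - 190 = 170 degrees

Final answer: 170 degrees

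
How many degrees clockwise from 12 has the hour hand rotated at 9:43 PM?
The hour hand moves 30 degrees per hour and 0.5 degrees per minute.
At 9:43: (9) x 30 + 43 x 0.5 = 270 + 21.5 = 291.5 degrees

Final answer: 291.5 degrees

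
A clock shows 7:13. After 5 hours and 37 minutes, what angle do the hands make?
First find the time 5 hours and 37 minutes after 7:13.
Total minutes: 7 x 60 + 13 + 5 x 60 + 37 = 770.
770 mod 720 = 50 minutes = 12:50.
Now compute the angle at 12:50:
Hour hand: 0 x 30 + 50 x 0.5 = 25 degrees
Minute hand: 50 x 6 = 300 degrees
Difference: |25 - 300| = 275 degrees
Smaller angle: 360 - 275 = 85 degrees

Final answer: 85 degrees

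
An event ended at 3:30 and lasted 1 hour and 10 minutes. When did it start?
Starting time: 3:30 = 210 total minutes past 12:00
Subtracting: 1 hour and 10 minutes = 70 minutes
210 - 70 = 140 minutes
= 2 hours and 20 minutes past 12:00 = 2:20

Final answer: 2:20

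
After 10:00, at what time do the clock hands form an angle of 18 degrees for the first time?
At t minutes past 10:00, the hour hand is at 30 x 10 + 0.5t degrees and the minute hand is at 6t degrees.
The smaller angle between them is 18 degrees when |30H - 5.5t| = 18 or |30H - 5.5t| = 342.
With H = 10, solve 30 x 10 - 5.5t = +/- target for each target:
  t = (30 x 10 - 18) / 5.5 = 51.27
  t = (30 x 10 + 18) / 5.5 = 57.82
  t = (30 x 10 - 342) / 5.5 = -7.64 (outside (0, 60))
  t = (30 x 10 + 342) / 5.5 = 116.73 (outside (0, 60))
Valid solutions in (0, 60): {51.27, 57.82} minutes.
The first occurrence is t = 51.27 minutes.
The hands form a 18-degree angle at 51.27 minutes past 10:00.

Final answer: 51.27 minutes past 10:00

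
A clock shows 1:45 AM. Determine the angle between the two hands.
Hour hand position: 1 x 30 + 45 x 0.5 = 52.5 degrees
Minute hand position: 45 x 6 = 270 degrees
Difference: |52.5 - 270| = 217.5 degrees
Since 217.5 > 180, the smaller angle is 360 - 217.5 = 142.5 degrees

Final answer: 142.5 degrees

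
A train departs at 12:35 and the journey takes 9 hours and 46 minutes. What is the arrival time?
Starting time: 12:35
Adding 46 minutes to 35 minutes: 35 + 46 = 81 minutes = 1 hour and 21 minutes
Adding 9 hours: 12 + 9 + 1 (carry) = 22 - 12 = 10
Final time: 10:21

Final answer: 10:21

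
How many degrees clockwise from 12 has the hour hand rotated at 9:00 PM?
The hour hand moves 30 degrees per hour and 0.5 degrees per minute.
At 9:00: (9) x 30 + 0 x 0.5 = 270 + 0 = 270 degrees

Final answer: 270 degrees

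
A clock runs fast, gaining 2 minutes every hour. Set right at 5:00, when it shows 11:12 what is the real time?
For every 60 true minutes, the faulty clock advances 62 minutes, so 1 faulty-clock minute corresponds to 60/62 true minutes.
From 5:00 to 11:12 on the faulty dial is 372 minutes.
True elapsed: 372 x 60/62 = 360 minutes = 6 hours.
True time: 5:00 + 6 hours = 11:00.

Final answer: 11:00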